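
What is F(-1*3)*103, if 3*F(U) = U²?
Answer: 309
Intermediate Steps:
F(U) = U²/3
F(-1*3)*103 = ((-1*3)²/3)*103 = ((⅓)*(-3)²)*103 = ((⅓)*9)*103 = 3*103 = 309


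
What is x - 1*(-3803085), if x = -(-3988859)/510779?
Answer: 1942539942074/510779 ≈ 3.8031e+6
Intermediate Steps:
x = 3988859/510779 (x = -(-3988859)/510779 = -7*(-569837/510779) = 3988859/510779 ≈ 7.8094)
x - 1*(-3803085) = 3988859/510779 - 1*(-3803085) = 3988859/510779 + 3803085 = 1942539942074/510779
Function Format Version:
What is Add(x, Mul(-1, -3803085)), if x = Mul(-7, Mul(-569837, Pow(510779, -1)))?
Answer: Rational(1942539942074, 510779) ≈ 3.8031e+6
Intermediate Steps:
x = Rational(3988859, 510779) (x = Mul(-7, Mul(-569837, Rational(1, 510779))) = Mul(-7, Rational(-569837, 510779)) = Rational(3988859, 510779) ≈ 7.8094)
Add(x, Mul(-1, -3803085)) = Add(Rational(3988859, 510779), Mul(-1, -3803085)) = Add(Rational(3988859, 510779), 3803085) = Rational(1942539942074, 510779)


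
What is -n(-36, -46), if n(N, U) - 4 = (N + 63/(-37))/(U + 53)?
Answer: 359/259 ≈ 1.3861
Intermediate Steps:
n(N, U) = 4 + (-63/37 + N)/(53 + U) (n(N, U) = 4 + (N + 63/(-37))/(U + 53) = 4 + (N + 63*(-1/37))/(53 + U) = 4 + (N - 63/37)/(53 + U) = 4 + (-63/37 + N)/(53 + U))
-n(-36, -46) = -(7781/37 - 36 + 4*(-46))/(53 - 46) = -(7781/37 - 36 - 184)/7 = -(-359)/(7*37) = -1*(-359/259) = 359/259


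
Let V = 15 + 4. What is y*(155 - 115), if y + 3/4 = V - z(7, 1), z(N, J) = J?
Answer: 690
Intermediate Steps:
V = 19
y = 69/4 (y = -3/4 + (19 - 1*1) = -3/4 + (19 - 1) = -3/4 + 18 = 69/4 ≈ 17.250)
y*(155 - 115) = 69*(155 - 115)/4 = (69/4)*40 = 690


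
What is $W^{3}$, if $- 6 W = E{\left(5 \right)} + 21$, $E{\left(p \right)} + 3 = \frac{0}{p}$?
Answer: $-27$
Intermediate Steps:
$E{\left(p \right)} = -3$ ($E{\left(p \right)} = -3 + \frac{0}{p} = -3 + 0 = -3$)
$W = -3$ ($W = - \frac{-3 + 21}{6} = \left(- \frac{1}{6}\right) 18 = -3$)
$W^{3} = \left(-3\right)^{3} = -27$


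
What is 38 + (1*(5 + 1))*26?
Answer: 194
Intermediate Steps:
38 + (1*(5 + 1))*26 = 38 + (1*6)*26 = 38 + 6*26 = 38 + 156 = 194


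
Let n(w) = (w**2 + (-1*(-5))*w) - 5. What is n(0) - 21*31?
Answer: -656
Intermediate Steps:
n(w) = -5 + w**2 + 5*w (n(w) = (w**2 + 5*w) - 5 = -5 + w**2 + 5*w)
n(0) - 21*31 = (-5 + 0**2 + 5*0) - 21*31 = (-5 + 0 + 0) - 651 = -5 - 651 = -656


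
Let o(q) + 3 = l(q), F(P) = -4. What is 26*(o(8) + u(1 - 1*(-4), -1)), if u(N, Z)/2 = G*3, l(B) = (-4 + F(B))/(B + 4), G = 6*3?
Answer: 8138/3 ≈ 2712.7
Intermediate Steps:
G = 18
l(B) = -8/(4 + B) (l(B) = (-4 - 4)/(B + 4) = -8/(4 + B))
o(q) = -3 - 8/(4 + q)
u(N, Z) = 108 (u(N, Z) = 2*(18*3) = 2*54 = 108)
26*(o(8) + u(1 - 1*(-4), -1)) = 26*((-20 - 3*8)/(4 + 8) + 108) = 26*((-20 - 24)/12 + 108) = 26*((1/12)*(-44) + 108) = 26*(-11/3 + 108) = 26*(313/3) = 8138/3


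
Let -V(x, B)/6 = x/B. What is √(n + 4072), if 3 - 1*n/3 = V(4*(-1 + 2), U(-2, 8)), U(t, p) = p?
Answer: √4090 ≈ 63.953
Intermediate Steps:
V(x, B) = -6*x/B
n = 18 (n = 9 - (-18)*4*(-1 + 2)/8 = 9 - (-18)*4*1/8 = 9 - (-18)*4/8 = 9 - 3*(-3) = 9 + 9 = 18)
√(n + 4072) = √(18 + 4072) = √4090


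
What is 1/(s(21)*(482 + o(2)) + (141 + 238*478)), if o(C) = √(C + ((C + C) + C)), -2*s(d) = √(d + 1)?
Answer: 1/(113905 - √22*(241 + √2)) ≈ 8.8678e-6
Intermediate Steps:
s(d) = -√(1 + d)/2 (s(d) = -√(d + 1)/2 = -√(1 + d)/2)
o(C) = 2*√C (o(C) = √(C + (2*C + C)) = √(C + 3*C) = √(4*C) = 2*√C)
1/(s(21)*(482 + o(2)) + (141 + 238*478)) = 1/((-√(1 + 21)/2)*(482 + 2*√2) + (141 + 238*478)) = 1/((-√22/2)*(482 + 2*√2) + (141 + 113764)) = 1/(-√22*(482 + 2*√2)/2 + 113905) = 1/(113905 - √22*(482 + 2*√2)/2)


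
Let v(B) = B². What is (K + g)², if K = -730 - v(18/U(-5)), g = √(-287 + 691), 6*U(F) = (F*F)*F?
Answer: 130467392923896/244140625 - 45671656*√101/15625 ≈ 5.0502e+5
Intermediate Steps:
U(F) = F³/6 (U(F) = ((F*F)*F)/6 = (F²*F)/6 = F³/6)
g = 2*√101 (g = √404 = 2*√101 ≈ 20.100)
K = -11417914/15625 (K = -730 - (18/(((⅙)*(-5)³)))² = -730 - (18/(((⅙)*(-125))))² = -730 - (18/(-125/6))² = -730 - (18*(-6/125))² = -730 - (-108/125)² = -730 - 1*11664/15625 = -730 - 11664/15625 = -11417914/15625 ≈ -730.75)
(K + g)² = (-11417914/15625 + 2*√101)²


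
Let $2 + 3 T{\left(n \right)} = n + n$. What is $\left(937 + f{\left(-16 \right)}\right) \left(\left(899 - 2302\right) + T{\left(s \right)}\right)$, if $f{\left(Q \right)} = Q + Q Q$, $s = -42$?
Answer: $- \frac{5055215}{3} \approx -1.6851 \cdot 10^{6}$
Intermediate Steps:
$f{\left(Q \right)} = Q + Q^{2}$
$T{\left(n \right)} = - \frac{2}{3} + \frac{2 n}{3}$ ($T{\left(n \right)} = - \frac{2}{3} + \frac{n + n}{3} = - \frac{2}{3} + \frac{2 n}{3}$)
$\left(937 + f{\left(-16 \right)}\right) \left(\left(899 - 2302\right) + T{\left(s \right)}\right) = \left(937 - 16 \left(1 - 16\right)\right) \left(\left(899 - 2302\right) + \left(- \frac{2}{3} + \frac{2}{3} \left(-42\right)\right)\right) = \left(937 - -240\right) \left(-1403 - \frac{86}{3}\right) = \left(937 + 240\right) \left(-1403 - \frac{86}{3}\right) = 1177 \left(- \frac{4295}{3}\right) = - \frac{5055215}{3}$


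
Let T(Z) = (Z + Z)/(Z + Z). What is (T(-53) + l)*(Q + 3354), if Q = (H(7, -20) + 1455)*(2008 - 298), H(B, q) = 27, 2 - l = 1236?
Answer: -3128828742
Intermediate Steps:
l = -1234 (l = 2 - 1*1236 = 2 - 1236 = -1234)
T(Z) = 1 (T(Z) = (2*Z)/((2*Z)) = (2*Z)*(1/(2*Z)) = 1)
Q = 2534220 (Q = (27 + 1455)*(2008 - 298) = 1482*1710 = 2534220)
(T(-53) + l)*(Q + 3354) = (1 - 1234)*(2534220 + 3354) = -1233*2537574 = -3128828742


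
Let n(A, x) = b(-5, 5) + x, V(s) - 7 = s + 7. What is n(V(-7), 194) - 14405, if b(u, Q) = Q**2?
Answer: -14186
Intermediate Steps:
V(s) = 14 + s (V(s) = 7 + (s + 7) = 7 + (7 + s) = 14 + s)
n(A, x) = 25 + x (n(A, x) = 5**2 + x = 25 + x)
n(V(-7), 194) - 14405 = (25 + 194) - 14405 = 219 - 14405 = -14186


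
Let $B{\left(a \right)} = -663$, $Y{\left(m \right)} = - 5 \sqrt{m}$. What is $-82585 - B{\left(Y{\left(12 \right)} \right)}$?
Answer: $-81922$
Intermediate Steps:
$-82585 - B{\left(Y{\left(12 \right)} \right)} = -82585 - -663 = -82585 + 663 = -81922$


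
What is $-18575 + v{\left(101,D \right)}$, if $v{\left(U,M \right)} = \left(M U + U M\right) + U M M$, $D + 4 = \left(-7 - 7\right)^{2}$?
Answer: $3743473$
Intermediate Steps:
$D = 192$ ($D = -4 + \left(-7 - 7\right)^{2} = -4 + \left(-14\right)^{2} = -4 + 196 = 192$)
$v{\left(U,M \right)} = U M^{2} + 2 M U$ ($v{\left(U,M \right)} = \left(M U + M U\right) + M U M = 2 M U + U M^{2} = U M^{2} + 2 M U$)
$-18575 + v{\left(101,D \right)} = -18575 + 192 \cdot 101 \left(2 + 192\right) = -18575 + 192 \cdot 101 \cdot 194 = -18575 + 3762048 = 3743473$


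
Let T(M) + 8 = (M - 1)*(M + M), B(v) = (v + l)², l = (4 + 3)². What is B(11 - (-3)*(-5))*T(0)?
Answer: -16200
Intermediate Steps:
l = 49 (l = 7² = 49)
B(v) = (49 + v)² (B(v) = (v + 49)² = (49 + v)²)
T(M) = -8 + 2*M*(-1 + M) (T(M) = -8 + (M - 1)*(M + M) = -8 + (-1 + M)*(2*M) = -8 + 2*M*(-1 + M))
B(11 - (-3)*(-5))*T(0) = (49 + (11 - (-3)*(-5)))²*(-8 - 2*0 + 2*0²) = (49 + (11 - 1*15))²*(-8 + 0 + 2*0) = (49 + (11 - 15))²*(-8 + 0 + 0) = (49 - 4)²*(-8) = 45²*(-8) = 2025*(-8) = -16200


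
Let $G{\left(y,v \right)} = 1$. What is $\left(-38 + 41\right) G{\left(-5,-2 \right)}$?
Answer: $3$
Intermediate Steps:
$\left(-38 + 41\right) G{\left(-5,-2 \right)} = \left(-38 + 41\right) 1 = 3 \cdot 1 = 3$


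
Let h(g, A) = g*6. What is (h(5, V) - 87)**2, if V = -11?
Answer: 3249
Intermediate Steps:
h(g, A) = 6*g
(h(5, V) - 87)**2 = (6*5 - 87)**2 = (30 - 87)**2 = (-57)**2 = 3249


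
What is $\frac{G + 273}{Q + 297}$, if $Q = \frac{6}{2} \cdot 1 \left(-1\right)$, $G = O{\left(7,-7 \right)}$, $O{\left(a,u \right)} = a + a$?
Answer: $\frac{41}{42} \approx 0.97619$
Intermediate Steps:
$O{\left(a,u \right)} = 2 a$
$G = 14$ ($G = 2 \cdot 7 = 14$)
$Q = -3$ ($Q = 6 \cdot \frac{1}{2} \cdot 1 \left(-1\right) = 3 \cdot 1 \left(-1\right) = 3 \left(-1\right) = -3$)
$\frac{G + 273}{Q + 297} = \frac{14 + 273}{-3 + 297} = \frac{287}{294} = 287 \cdot \frac{1}{294} = \frac{41}{42}$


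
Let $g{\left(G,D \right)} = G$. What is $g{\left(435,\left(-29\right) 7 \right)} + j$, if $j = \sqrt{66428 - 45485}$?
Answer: $435 + 3 \sqrt{2327} \approx 579.72$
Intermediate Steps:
$j = 3 \sqrt{2327}$ ($j = \sqrt{20943} = 3 \sqrt{2327} \approx 144.72$)
$g{\left(435,\left(-29\right) 7 \right)} + j = 435 + 3 \sqrt{2327}$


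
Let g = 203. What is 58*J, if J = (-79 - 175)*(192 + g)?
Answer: -5819140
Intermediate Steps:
J = -100330 (J = (-79 - 175)*(192 + 203) = -254*395 = -100330)
58*J = 58*(-100330) = -5819140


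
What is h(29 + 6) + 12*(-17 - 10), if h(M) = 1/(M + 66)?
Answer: -32723/101 ≈ -323.99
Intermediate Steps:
h(M) = 1/(66 + M)
h(29 + 6) + 12*(-17 - 10) = 1/(66 + (29 + 6)) + 12*(-17 - 10) = 1/(66 + 35) + 12*(-27) = 1/101 - 324 = -32723/101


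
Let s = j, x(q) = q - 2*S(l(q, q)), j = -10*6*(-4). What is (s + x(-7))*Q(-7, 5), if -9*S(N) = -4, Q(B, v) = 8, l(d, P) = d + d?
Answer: 16712/9 ≈ 1856.9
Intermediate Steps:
l(d, P) = 2*d
j = 240 (j = -2*30*(-4) = -60*(-4) = 240)
S(N) = 4/9 (S(N) = -⅑*(-4) = 4/9)
x(q) = -8/9 + q (x(q) = q - 2*4/9 = q - 8/9 = -8/9 + q)
s = 240
(s + x(-7))*Q(-7, 5) = (240 + (-8/9 - 7))*8 = (240 - 71/9)*8 = (2089/9)*8 = 16712/9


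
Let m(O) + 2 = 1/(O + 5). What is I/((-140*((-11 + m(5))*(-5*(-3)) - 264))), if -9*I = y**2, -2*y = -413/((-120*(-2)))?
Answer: -24367/18973440000 ≈ -1.2843e-6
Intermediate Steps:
m(O) = -2 + 1/(5 + O) (m(O) = -2 + 1/(O + 5) = -2 + 1/(5 + O))
y = 413/480 (y = -(-413)/(2*((-120*(-2)))) = -(-413)/(2*240) = -1/2*(-413/240) = 413/480 ≈ 0.86042)
I = -170569/2073600 (I = -(413/480)**2/9 = -1/9*170569/230400 = -170569/2073600 ≈ -0.082257)
I/((-140*((-11 + m(5))*(-5*(-3)) - 264))) = -170569*(-1/(140*((-11 + (-9 - 2*5)/(5 + 5))*(-5*(-3)) - 264)))/2073600 = -170569*(-1/(140*((-11 + (-9 - 10)/10)*15 - 264)))/2073600 = -170569*(-1/(140*((-11 + (1/10)*(-19))*15 - 264)))/2073600 = -170569*(-1/(140*((-11 - 19/10)*15 - 264)))/2073600 = -170569*(-1/(140*(-129/10*15 - 264)))/2073600 = -170569*(-1/(140*(-387/2 - 264)))/2073600 = -170569/(2073600*((-140*(-915/2)))) = -170569/2073600/64050 = -170569/2073600*1/64050 = -24367/18973440000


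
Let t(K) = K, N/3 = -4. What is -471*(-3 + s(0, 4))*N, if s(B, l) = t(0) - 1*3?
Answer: -33912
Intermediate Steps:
N = -12 (N = 3*(-4) = -12)
s(B, l) = -3 (s(B, l) = 0 - 1*3 = 0 - 3 = -3)
-471*(-3 + s(0, 4))*N = -471*(-3 - 3)*(-12) = -(-2826)*(-12) = -471*72 = -33912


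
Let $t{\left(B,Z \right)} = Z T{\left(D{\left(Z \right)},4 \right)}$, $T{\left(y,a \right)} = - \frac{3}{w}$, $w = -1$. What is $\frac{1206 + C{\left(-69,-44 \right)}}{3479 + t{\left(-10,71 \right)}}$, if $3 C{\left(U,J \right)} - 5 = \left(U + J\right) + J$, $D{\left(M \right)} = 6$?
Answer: $\frac{1733}{5538} \approx 0.31293$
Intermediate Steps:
$C{\left(U,J \right)} = \frac{5}{3} + \frac{U}{3} + \frac{2 J}{3}$ ($C{\left(U,J \right)} = \frac{5}{3} + \frac{\left(U + J\right) + J}{3} = \frac{5}{3} + \frac{\left(J + U\right) + J}{3} = \frac{5}{3} + \frac{U + 2 J}{3} = \frac{5}{3} + \left(\frac{U}{3} + \frac{2 J}{3}\right) = \frac{5}{3} + \frac{U}{3} + \frac{2 J}{3}$)
$T{\left(y,a \right)} = 3$ ($T{\left(y,a \right)} = - \frac{3}{-1} = \left(-3\right) \left(-1\right) = 3$)
$t{\left(B,Z \right)} = 3 Z$ ($t{\left(B,Z \right)} = Z 3 = 3 Z$)
$\frac{1206 + C{\left(-69,-44 \right)}}{3479 + t{\left(-10,71 \right)}} = \frac{1206 + \left(\frac{5}{3} + \frac{1}{3} \left(-69\right) + \frac{2}{3} \left(-44\right)\right)}{3479 + 3 \cdot 71} = \frac{1206 - \frac{152}{3}}{3479 + 213} = \frac{1206 - \frac{152}{3}}{3692} = \frac{3466}{3} \cdot \frac{1}{3692} = \frac{1733}{5538}$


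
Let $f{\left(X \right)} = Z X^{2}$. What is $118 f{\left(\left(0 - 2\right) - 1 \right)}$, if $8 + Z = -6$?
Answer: $-14868$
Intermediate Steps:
$Z = -14$ ($Z = -8 - 6 = -14$)
$f{\left(X \right)} = - 14 X^{2}$
$118 f{\left(\left(0 - 2\right) - 1 \right)} = 118 \left(- 14 \left(\left(0 - 2\right) - 1\right)^{2}\right) = 118 \left(- 14 \left(-2 - 1\right)^{2}\right) = 118 \left(- 14 \left(-3\right)^{2}\right) = 118 \left(\left(-14\right) 9\right) = 118 \left(-126\right) = -14868$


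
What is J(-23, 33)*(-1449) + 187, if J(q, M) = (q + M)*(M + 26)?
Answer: -854723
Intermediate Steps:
J(q, M) = (26 + M)*(M + q) (J(q, M) = (M + q)*(26 + M) = (26 + M)*(M + q))
J(-23, 33)*(-1449) + 187 = (33**2 + 26*33 + 26*(-23) + 33*(-23))*(-1449) + 187 = (1089 + 858 - 598 - 759)*(-1449) + 187 = 590*(-1449) + 187 = -854910 + 187 = -854723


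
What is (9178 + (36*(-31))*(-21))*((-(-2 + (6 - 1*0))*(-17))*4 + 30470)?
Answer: 1002619588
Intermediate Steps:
(9178 + (36*(-31))*(-21))*((-(-2 + (6 - 1*0))*(-17))*4 + 30470) = (9178 - 1116*(-21))*((-(-2 + (6 + 0))*(-17))*4 + 30470) = (9178 + 23436)*((-(-2 + 6)*(-17))*4 + 30470) = 32614*((-1*4*(-17))*4 + 30470) = 32614*(-4*(-17)*4 + 30470) = 32614*(68*4 + 30470) = 32614*(272 + 30470) = 32614*30742 = 1002619588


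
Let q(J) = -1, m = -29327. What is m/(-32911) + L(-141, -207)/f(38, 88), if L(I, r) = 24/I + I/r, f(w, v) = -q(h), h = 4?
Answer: 149640988/106730373 ≈ 1.4020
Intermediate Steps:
f(w, v) = 1 (f(w, v) = -1*(-1) = 1)
m/(-32911) + L(-141, -207)/f(38, 88) = -29327/(-32911) + (24/(-141) - 141/(-207))/1 = -29327*(-1/32911) + (24*(-1/141) - 141*(-1/207))*1 = 29327/32911 + (-8/47 + 47/69)*1 = 29327/32911 + (1657/3243)*1 = 29327/32911 + 1657/3243 = 149640988/106730373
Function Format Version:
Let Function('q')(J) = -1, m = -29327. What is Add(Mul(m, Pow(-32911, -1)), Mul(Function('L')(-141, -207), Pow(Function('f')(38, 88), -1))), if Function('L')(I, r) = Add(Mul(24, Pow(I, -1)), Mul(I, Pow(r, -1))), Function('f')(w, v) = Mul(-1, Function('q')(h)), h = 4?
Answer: Rational(149640988, 106730373) ≈ 1.4020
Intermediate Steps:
Function('f')(w, v) = 1 (Function('f')(w, v) = Mul(-1, -1) = 1)
Add(Mul(m, Pow(-32911, -1)), Mul(Function('L')(-141, -207), Pow(Function('f')(38, 88), -1))) = Add(Mul(-29327, Pow(-32911, -1)), Mul(Add(Mul(24, Pow(-141, -1)), Mul(-141, Pow(-207, -1))), Pow(1, -1))) = Add(Mul(-29327, Rational(-1, 32911)), Mul(Add(Mul(24, Rational(-1, 141)), Mul(-141, Rational(-1, 207))), 1)) = Add(Rational(29327, 32911), Mul(Add(Rational(-8, 47), Rational(47, 69)), 1)) = Add(Rational(29327, 32911), Mul(Rational(1657, 3243), 1)) = Add(Rational(29327, 32911), Rational(1657, 3243)) = Rational(149640988, 106730373)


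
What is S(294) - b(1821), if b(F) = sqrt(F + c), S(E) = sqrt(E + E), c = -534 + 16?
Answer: -sqrt(1303) + 14*sqrt(3) ≈ -11.848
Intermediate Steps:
c = -518
S(E) = sqrt(2)*sqrt(E) (S(E) = sqrt(2*E) = sqrt(2)*sqrt(E))
b(F) = sqrt(-518 + F) (b(F) = sqrt(F - 518) = sqrt(-518 + F))
S(294) - b(1821) = sqrt(2)*sqrt(294) - sqrt(-518 + 1821) = sqrt(2)*(7*sqrt(6)) - sqrt(1303) = 14*sqrt(3) - sqrt(1303) = -sqrt(1303) + 14*sqrt(3)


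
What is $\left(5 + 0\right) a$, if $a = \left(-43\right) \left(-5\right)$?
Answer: $1075$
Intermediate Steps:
$a = 215$
$\left(5 + 0\right) a = \left(5 + 0\right) 215 = 5 \cdot 215 = 1075$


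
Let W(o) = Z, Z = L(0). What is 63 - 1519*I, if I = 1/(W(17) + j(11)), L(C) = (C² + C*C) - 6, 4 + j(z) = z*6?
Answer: 287/8 ≈ 35.875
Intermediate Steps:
j(z) = -4 + 6*z (j(z) = -4 + z*6 = -4 + 6*z)
L(C) = -6 + 2*C² (L(C) = (C² + C²) - 6 = 2*C² - 6 = -6 + 2*C²)
Z = -6 (Z = -6 + 2*0² = -6 + 2*0 = -6 + 0 = -6)
W(o) = -6
I = 1/56 (I = 1/(-6 + (-4 + 6*11)) = 1/(-6 + (-4 + 66)) = 1/(-6 + 62) = 1/56 ≈ 0.017857)
63 - 1519*I = 63 - 1519*1/56 = 63 - 217/8 = 287/8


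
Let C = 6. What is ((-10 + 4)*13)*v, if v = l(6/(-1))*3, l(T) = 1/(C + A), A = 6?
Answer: -39/2 ≈ -19.500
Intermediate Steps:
l(T) = 1/12 (l(T) = 1/(6 + 6) = 1/12)
v = ¼ (v = (1/12)*3 = ¼ ≈ 0.25000)
((-10 + 4)*13)*v = ((-10 + 4)*13)*(¼) = -6*13*(¼) = -78*¼ = -39/2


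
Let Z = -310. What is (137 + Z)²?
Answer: 29929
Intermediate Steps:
(137 + Z)² = (137 - 310)² = (-173)² = 29929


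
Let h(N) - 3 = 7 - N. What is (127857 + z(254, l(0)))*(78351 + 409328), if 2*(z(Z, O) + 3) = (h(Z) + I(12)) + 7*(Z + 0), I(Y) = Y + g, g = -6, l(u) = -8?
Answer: 62727223696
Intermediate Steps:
h(N) = 10 - N (h(N) = 3 + (7 - N) = 10 - N)
I(Y) = -6 + Y (I(Y) = Y - 6 = -6 + Y)
z(Z, O) = 5 + 3*Z (z(Z, O) = -3 + (((10 - Z) + (-6 + 12)) + 7*(Z + 0))/2 = -3 + (((10 - Z) + 6) + 7*Z)/2 = -3 + ((16 - Z) + 7*Z)/2 = -3 + (16 + 6*Z)/2 = -3 + (8 + 3*Z) = 5 + 3*Z)
(127857 + z(254, l(0)))*(78351 + 409328) = (127857 + (5 + 3*254))*(78351 + 409328) = (127857 + (5 + 762))*487679 = (127857 + 767)*487679 = 128624*487679 = 62727223696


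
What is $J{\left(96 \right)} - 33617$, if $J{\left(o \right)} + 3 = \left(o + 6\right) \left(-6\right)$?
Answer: $-34232$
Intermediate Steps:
$J{\left(o \right)} = -39 - 6 o$ ($J{\left(o \right)} = -3 + \left(o + 6\right) \left(-6\right) = -3 + \left(6 + o\right) \left(-6\right) = -3 - \left(36 + 6 o\right) = -39 - 6 o$)
$J{\left(96 \right)} - 33617 = \left(-39 - 576\right) - 33617 = -615 - 33617 = -34232$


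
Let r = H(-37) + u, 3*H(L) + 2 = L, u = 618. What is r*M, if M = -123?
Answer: -74415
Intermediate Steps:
H(L) = -⅔ + L/3
r = 605 (r = (-⅔ + (⅓)*(-37)) + 618 = (-⅔ - 37/3) + 618 = -13 + 618 = 605)
r*M = 605*(-123) = -74415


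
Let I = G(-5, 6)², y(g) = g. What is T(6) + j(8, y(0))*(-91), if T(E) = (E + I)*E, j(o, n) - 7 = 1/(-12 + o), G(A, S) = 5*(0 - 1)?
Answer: -1713/4 ≈ -428.25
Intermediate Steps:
G(A, S) = -5 (G(A, S) = 5*(-1) = -5)
I = 25 (I = (-5)² = 25)
j(o, n) = 7 + 1/(-12 + o)
T(E) = E*(25 + E) (T(E) = (E + 25)*E = (25 + E)*E = E*(25 + E))
T(6) + j(8, y(0))*(-91) = 6*(25 + 6) + ((-83 + 7*8)/(-12 + 8))*(-91) = 6*31 + ((-83 + 56)/(-4))*(-91) = 186 - ¼*(-27)*(-91) = 186 + (27/4)*(-91) = 186 - 2457/4 = -1713/4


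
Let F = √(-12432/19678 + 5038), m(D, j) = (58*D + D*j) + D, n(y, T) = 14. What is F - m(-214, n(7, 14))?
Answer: 15622 + √487647070774/9839 ≈ 15693.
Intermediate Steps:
m(D, j) = 59*D + D*j
F = √487647070774/9839 (F = √(-12432*1/19678 + 5038) = √(-6216/9839 + 5038) = √(49562666/9839) = √487647070774/9839 ≈ 70.974)
F - m(-214, n(7, 14)) = √487647070774/9839 - (-214)*(59 + 14) = √487647070774/9839 - (-214)*73 = √487647070774/9839 - 1*(-15622) = √487647070774/9839 + 15622 = 15622 + √487647070774/9839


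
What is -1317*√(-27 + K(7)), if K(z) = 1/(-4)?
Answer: -1317*I*√109/2 ≈ -6874.9*I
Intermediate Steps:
K(z) = -¼
-1317*√(-27 + K(7)) = -1317*√(-27 - ¼) = -1317*I*√109/2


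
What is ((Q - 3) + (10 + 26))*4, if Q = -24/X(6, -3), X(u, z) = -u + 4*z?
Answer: 412/3 ≈ 137.33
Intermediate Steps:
Q = 4/3 (Q = -24/(-1*6 + 4*(-3)) = -24/(-6 - 12) = -24/(-18) = -24*(-1/18) = 4/3 ≈ 1.3333)
((Q - 3) + (10 + 26))*4 = ((4/3 - 3) + (10 + 26))*4 = (-5/3 + 36)*4 = (103/3)*4 = 412/3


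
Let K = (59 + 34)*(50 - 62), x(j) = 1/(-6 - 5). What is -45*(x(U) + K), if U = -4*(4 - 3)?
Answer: 552465/11 ≈ 50224.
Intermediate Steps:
U = -4 (U = -4*1 = -4)
x(j) = -1/11 (x(j) = 1/(-11) = -1/11)
K = -1116 (K = 93*(-12) = -1116)
-45*(x(U) + K) = -45*(-1/11 - 1116) = -45*(-12277/11) = 552465/11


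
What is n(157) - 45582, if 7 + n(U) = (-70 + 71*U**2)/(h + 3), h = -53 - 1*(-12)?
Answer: -3482391/38 ≈ -91642.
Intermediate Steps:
h = -41 (h = -53 + 12 = -41)
n(U) = -98/19 - 71*U**2/38 (n(U) = -7 + (-70 + 71*U**2)/(-41 + 3) = -7 + (-70 + 71*U**2)/(-38) = -7 + (-70 + 71*U**2)*(-1/38) = -7 + (35/19 - 71*U**2/38) = -98/19 - 71*U**2/38)
n(157) - 45582 = (-98/19 - 71/38*157**2) - 45582 = (-98/19 - 71/38*24649) - 45582 = (-98/19 - 1750079/38) - 45582 = -1750275/38 - 45582 = -3482391/38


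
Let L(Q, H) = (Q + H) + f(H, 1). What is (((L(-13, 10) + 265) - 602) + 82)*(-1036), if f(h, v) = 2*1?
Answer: 265216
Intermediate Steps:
f(h, v) = 2
L(Q, H) = 2 + H + Q (L(Q, H) = (Q + H) + 2 = (H + Q) + 2 = 2 + H + Q)
(((L(-13, 10) + 265) - 602) + 82)*(-1036) = ((((2 + 10 - 13) + 265) - 602) + 82)*(-1036) = (((-1 + 265) - 602) + 82)*(-1036) = ((264 - 602) + 82)*(-1036) = (-338 + 82)*(-1036) = -256*(-1036) = 265216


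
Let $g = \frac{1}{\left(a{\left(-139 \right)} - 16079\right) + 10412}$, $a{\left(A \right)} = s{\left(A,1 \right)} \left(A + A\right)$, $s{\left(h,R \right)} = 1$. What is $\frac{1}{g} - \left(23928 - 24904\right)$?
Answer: $-4969$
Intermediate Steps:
$a{\left(A \right)} = 2 A$ ($a{\left(A \right)} = 1 \left(A + A\right) = 1 \cdot 2 A = 2 A$)
$g = - \frac{1}{5945}$ ($g = \frac{1}{\left(2 \left(-139\right) - 16079\right) + 10412} = \frac{1}{\left(-278 - 16079\right) + 10412} = \frac{1}{-16357 + 10412} = \frac{1}{-5945} = - \frac{1}{5945} \approx -0.00016821$)
$\frac{1}{g} - \left(23928 - 24904\right) = \frac{1}{- \frac{1}{5945}} - \left(23928 - 24904\right) = -5945 - \left(23928 - 24904\right) = -5945 - -976 = -5945 + 976 = -4969$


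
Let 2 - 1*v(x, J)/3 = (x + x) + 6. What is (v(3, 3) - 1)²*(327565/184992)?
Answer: 314789965/184992 ≈ 1701.6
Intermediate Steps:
v(x, J) = -12 - 6*x (v(x, J) = 6 - 3*((x + x) + 6) = 6 - 3*(2*x + 6) = 6 - 3*(6 + 2*x) = 6 + (-18 - 6*x) = -12 - 6*x)
(v(3, 3) - 1)²*(327565/184992) = ((-12 - 6*3) - 1)²*(327565/184992) = ((-12 - 18) - 1)²*(327565*(1/184992)) = (-30 - 1)²*(327565/184992) = (-31)²*(327565/184992) = 961*(327565/184992) = 314789965/184992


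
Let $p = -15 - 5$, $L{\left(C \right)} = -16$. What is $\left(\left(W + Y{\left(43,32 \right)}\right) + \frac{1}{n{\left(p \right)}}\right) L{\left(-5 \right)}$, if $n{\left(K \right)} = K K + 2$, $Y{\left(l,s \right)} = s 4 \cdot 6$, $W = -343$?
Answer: $- \frac{1366808}{201} \approx -6800.0$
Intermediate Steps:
$Y{\left(l,s \right)} = 24 s$ ($Y{\left(l,s \right)} = 4 s 6 = 24 s$)
$p = -20$
$n{\left(K \right)} = 2 + K^{2}$ ($n{\left(K \right)} = K^{2} + 2 = 2 + K^{2}$)
$\left(\left(W + Y{\left(43,32 \right)}\right) + \frac{1}{n{\left(p \right)}}\right) L{\left(-5 \right)} = \left(\left(-343 + 24 \cdot 32\right) + \frac{1}{2 + \left(-20\right)^{2}}\right) \left(-16\right) = \left(\left(-343 + 768\right) + \frac{1}{2 + 400}\right) \left(-16\right) = \left(425 + \frac{1}{402}\right) \left(-16\right) = \frac{170851}{402} \left(-16\right) = - \frac{1366808}{201}$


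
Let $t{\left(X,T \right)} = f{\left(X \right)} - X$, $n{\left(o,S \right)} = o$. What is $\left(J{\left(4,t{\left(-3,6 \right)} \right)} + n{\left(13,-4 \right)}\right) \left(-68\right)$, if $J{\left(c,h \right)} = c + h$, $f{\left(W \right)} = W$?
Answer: $-1156$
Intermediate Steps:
$t{\left(X,T \right)} = 0$ ($t{\left(X,T \right)} = X - X = 0$)
$\left(J{\left(4,t{\left(-3,6 \right)} \right)} + n{\left(13,-4 \right)}\right) \left(-68\right) = \left(\left(4 + 0\right) + 13\right) \left(-68\right) = \left(4 + 13\right) \left(-68\right) = 17 \left(-68\right) = -1156$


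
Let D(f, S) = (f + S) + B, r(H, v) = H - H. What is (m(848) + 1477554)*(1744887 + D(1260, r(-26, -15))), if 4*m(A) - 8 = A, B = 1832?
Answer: 2583107430872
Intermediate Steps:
m(A) = 2 + A/4
r(H, v) = 0
D(f, S) = 1832 + S + f (D(f, S) = (f + S) + 1832 = (S + f) + 1832 = 1832 + S + f)
(m(848) + 1477554)*(1744887 + D(1260, r(-26, -15))) = ((2 + (¼)*848) + 1477554)*(1744887 + (1832 + 0 + 1260)) = ((2 + 212) + 1477554)*(1744887 + 3092) = (214 + 1477554)*1747979 = 1477768*1747979 = 2583107430872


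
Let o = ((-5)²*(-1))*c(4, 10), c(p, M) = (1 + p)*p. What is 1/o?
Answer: -1/500 ≈ -0.0020000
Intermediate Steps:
c(p, M) = p*(1 + p)
o = -500 (o = ((-5)²*(-1))*(4*(1 + 4)) = (25*(-1))*(4*5) = -25*20 = -500)
1/o = 1/(-500) = -1/500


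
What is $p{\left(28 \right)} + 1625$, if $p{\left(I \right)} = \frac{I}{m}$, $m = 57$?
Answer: $\frac{92653}{57} \approx 1625.5$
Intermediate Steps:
$p{\left(I \right)} = \frac{I}{57}$
$p{\left(28 \right)} + 1625 = \frac{1}{57} \cdot 28 + 1625 = \frac{28}{57} + 1625 = \frac{92653}{57}$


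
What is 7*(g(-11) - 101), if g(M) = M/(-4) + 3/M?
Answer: -30345/44 ≈ -689.66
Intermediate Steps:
g(M) = 3/M - M/4 (g(M) = M*(-¼) + 3/M = -M/4 + 3/M = 3/M - M/4)
7*(g(-11) - 101) = 7*((3/(-11) - ¼*(-11)) - 101) = 7*((3*(-1/11) + 11/4) - 101) = 7*((-3/11 + 11/4) - 101) = 7*(109/44 - 101) = 7*(-4335/44) = -30345/44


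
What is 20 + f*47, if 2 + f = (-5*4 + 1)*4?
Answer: -3646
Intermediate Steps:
f = -78 (f = -2 + (-5*4 + 1)*4 = -2 + (-20 + 1)*4 = -2 - 19*4 = -2 - 76 = -78)
20 + f*47 = 20 - 78*47 = 20 - 3666 = -3646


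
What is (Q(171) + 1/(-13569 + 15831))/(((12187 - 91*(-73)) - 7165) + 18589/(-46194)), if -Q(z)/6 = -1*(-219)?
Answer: -22883483633/203140576717 ≈ -0.11265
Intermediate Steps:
Q(z) = -1314 (Q(z) = -(-6)*(-219) = -6*219 = -1314)
(Q(171) + 1/(-13569 + 15831))/(((12187 - 91*(-73)) - 7165) + 18589/(-46194)) = (-1314 + 1/(-13569 + 15831))/(((12187 - 91*(-73)) - 7165) + 18589/(-46194)) = (-1314 + 1/2262)/(((12187 + 6643) - 7165) + 18589*(-1/46194)) = (-1314 + 1/2262)/((18830 - 7165) - 18589/46194) = -2972267/(2262*(11665 - 18589/46194)) = -2972267/(2262*538834421/46194) = -2972267/2262*46194/538834421 = -22883483633/203140576717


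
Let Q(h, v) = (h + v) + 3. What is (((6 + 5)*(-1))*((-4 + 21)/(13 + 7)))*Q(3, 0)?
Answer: -561/10 ≈ -56.100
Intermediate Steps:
Q(h, v) = 3 + h + v
(((6 + 5)*(-1))*((-4 + 21)/(13 + 7)))*Q(3, 0) = (((6 + 5)*(-1))*((-4 + 21)/(13 + 7)))*(3 + 3 + 0) = ((11*(-1))*(17/20))*6 = -187/20*6 = -561/10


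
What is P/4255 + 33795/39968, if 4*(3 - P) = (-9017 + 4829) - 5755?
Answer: 48653617/34012768 ≈ 1.4305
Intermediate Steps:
P = 9955/4 (P = 3 - ((-9017 + 4829) - 5755)/4 = 3 - (-4188 - 5755)/4 = 3 - ¼*(-9943) = 3 + 9943/4 = 9955/4 ≈ 2488.8)
P/4255 + 33795/39968 = (9955/4)/4255 + 33795/39968 = (9955/4)*(1/4255) + 33795*(1/39968) = 1991/3404 + 33795/39968 = 48653617/34012768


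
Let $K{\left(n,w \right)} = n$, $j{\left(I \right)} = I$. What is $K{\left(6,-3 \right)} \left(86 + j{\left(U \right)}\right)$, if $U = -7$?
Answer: $474$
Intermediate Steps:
$K{\left(6,-3 \right)} \left(86 + j{\left(U \right)}\right) = 6 \left(86 - 7\right) = 6 \cdot 79 = 474$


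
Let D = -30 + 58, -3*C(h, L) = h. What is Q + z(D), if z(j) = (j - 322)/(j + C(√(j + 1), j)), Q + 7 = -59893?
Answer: -420991388/7027 - 882*√29/7027 ≈ -59911.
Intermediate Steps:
Q = -59900 (Q = -7 - 59893 = -59900)
C(h, L) = -h/3
D = 28
z(j) = (-322 + j)/(j - √(1 + j)/3) (z(j) = (j - 322)/(j - √(j + 1)/3) = (-322 + j)/(j - √(1 + j)/3))
Q + z(D) = -59900 + 3*(-322 + 28)/(-√(1 + 28) + 3*28) = -59900 + 3*(-294)/(-√29 + 84) = -59900 + 3*(-294)/(84 - √29) = -59900 - 882/(84 - √29)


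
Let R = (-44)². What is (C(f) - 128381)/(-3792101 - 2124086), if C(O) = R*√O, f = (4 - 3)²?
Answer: 126445/5916187 ≈ 0.021373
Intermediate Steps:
f = 1 (f = 1² = 1)
R = 1936
C(O) = 1936*√O
(C(f) - 128381)/(-3792101 - 2124086) = (1936*√1 - 128381)/(-3792101 - 2124086) = (1936*1 - 128381)/(-5916187) = (1936 - 128381)*(-1/5916187) = -126445*(-1/5916187) = 126445/5916187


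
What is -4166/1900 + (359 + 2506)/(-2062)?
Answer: -1754224/489725 ≈ -3.5821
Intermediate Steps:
-4166/1900 + (359 + 2506)/(-2062) = -4166*1/1900 + 2865*(-1/2062) = -2083/950 - 2865/2062 = -1754224/489725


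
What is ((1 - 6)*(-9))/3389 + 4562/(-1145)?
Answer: -15409093/3880405 ≈ -3.9710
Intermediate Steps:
((1 - 6)*(-9))/3389 + 4562/(-1145) = -5*(-9)*(1/3389) + 4562*(-1/1145) = 45*(1/3389) - 4562/1145 = 45/3389 - 4562/1145 = -15409093/3880405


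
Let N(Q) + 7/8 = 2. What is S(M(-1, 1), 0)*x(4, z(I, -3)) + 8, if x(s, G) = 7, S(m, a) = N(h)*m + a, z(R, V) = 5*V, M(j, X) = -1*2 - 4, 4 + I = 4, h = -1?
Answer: -157/4 ≈ -39.250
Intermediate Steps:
N(Q) = 9/8 (N(Q) = -7/8 + 2 = 9/8)
I = 0 (I = -4 + 4 = 0)
M(j, X) = -6 (M(j, X) = -2 - 4 = -6)
S(m, a) = a + 9*m/8 (S(m, a) = 9*m/8 + a = a + 9*m/8)
S(M(-1, 1), 0)*x(4, z(I, -3)) + 8 = (0 + (9/8)*(-6))*7 + 8 = (0 - 27/4)*7 + 8 = -27/4*7 + 8 = -189/4 + 8 = -157/4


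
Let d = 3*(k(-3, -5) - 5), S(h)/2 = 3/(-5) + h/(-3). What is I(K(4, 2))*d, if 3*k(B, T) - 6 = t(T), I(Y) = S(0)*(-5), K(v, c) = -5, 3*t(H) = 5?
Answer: -44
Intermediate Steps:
t(H) = 5/3 (t(H) = (⅓)*5 = 5/3)
S(h) = -6/5 - 2*h/3 (S(h) = 2*(3/(-5) + h/(-3)) = 2*(3*(-⅕) + h*(-⅓)) = 2*(-⅗ - h/3) = -6/5 - 2*h/3)
I(Y) = 6 (I(Y) = (-6/5 - ⅔*0)*(-5) = (-6/5 + 0)*(-5) = -6/5*(-5) = 6)
k(B, T) = 23/9 (k(B, T) = 2 + (⅓)*(5/3) = 2 + 5/9 = 23/9)
d = -22/3 (d = 3*(23/9 - 5) = 3*(-22/9) = -22/3 ≈ -7.3333)
I(K(4, 2))*d = 6*(-22/3) = -44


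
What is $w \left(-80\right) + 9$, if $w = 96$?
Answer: $-7671$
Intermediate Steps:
$w \left(-80\right) + 9 = 96 \left(-80\right) + 9 = -7680 + 9 = -7671$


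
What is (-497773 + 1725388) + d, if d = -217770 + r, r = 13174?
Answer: 1023019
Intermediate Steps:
d = -204596 (d = -217770 + 13174 = -204596)
(-497773 + 1725388) + d = (-497773 + 1725388) - 204596 = 1227615 - 204596 = 1023019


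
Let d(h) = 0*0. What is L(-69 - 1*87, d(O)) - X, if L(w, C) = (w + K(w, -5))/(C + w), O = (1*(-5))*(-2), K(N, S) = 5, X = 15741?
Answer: -2455445/156 ≈ -15740.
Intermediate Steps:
O = 10 (O = -5*(-2) = 10)
d(h) = 0
L(w, C) = (5 + w)/(C + w) (L(w, C) = (w + 5)/(C + w) = (5 + w)/(C + w))
L(-69 - 1*87, d(O)) - X = (5 + (-69 - 1*87))/(0 + (-69 - 1*87)) - 1*15741 = (5 + (-69 - 87))/(0 + (-69 - 87)) - 15741 = (5 - 156)/(0 - 156) - 15741 = -151/(-156) - 15741 = -1/156*(-151) - 15741 = 151/156 - 15741 = -2455445/156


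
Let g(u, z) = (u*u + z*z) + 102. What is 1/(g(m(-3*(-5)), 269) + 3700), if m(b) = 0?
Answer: 1/76163 ≈ 1.3130e-5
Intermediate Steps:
g(u, z) = 102 + u² + z² (g(u, z) = (u² + z²) + 102 = 102 + u² + z²)
1/(g(m(-3*(-5)), 269) + 3700) = 1/((102 + 0² + 269²) + 3700) = 1/((102 + 0 + 72361) + 3700) = 1/(72463 + 3700) = 1/76163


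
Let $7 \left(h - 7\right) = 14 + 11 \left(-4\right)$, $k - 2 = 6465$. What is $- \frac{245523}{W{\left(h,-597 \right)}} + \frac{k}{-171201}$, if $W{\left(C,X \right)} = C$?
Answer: $- \frac{294236604734}{3252819} \approx -90456.0$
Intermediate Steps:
$k = 6467$ ($k = 2 + 6465 = 6467$)
$h = \frac{19}{7}$ ($h = 7 + \frac{14 + 11 \left(-4\right)}{7} = 7 + \frac{14 - 44}{7} = 7 + \frac{1}{7} \left(-30\right) = 7 - \frac{30}{7} = \frac{19}{7} \approx 2.7143$)
$- \frac{245523}{W{\left(h,-597 \right)}} + \frac{k}{-171201} = - \frac{245523}{\frac{19}{7}} + \frac{6467}{-171201} = \left(-245523\right) \frac{7}{19} + 6467 \left(- \frac{1}{171201}\right) = - \frac{1718661}{19} - \frac{6467}{171201} = - \frac{294236604734}{3252819}$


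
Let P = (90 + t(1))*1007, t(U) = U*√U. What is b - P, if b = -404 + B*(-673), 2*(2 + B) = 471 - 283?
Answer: -153957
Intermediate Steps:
B = 92 (B = -2 + (471 - 283)/2 = -2 + (½)*188 = -2 + 94 = 92)
t(U) = U^(3/2)
b = -62320 (b = -404 + 92*(-673) = -404 - 61916 = -62320)
P = 91637 (P = (90 + 1^(3/2))*1007 = (90 + 1)*1007 = 91*1007 = 91637)
b - P = -62320 - 1*91637 = -62320 - 91637 = -153957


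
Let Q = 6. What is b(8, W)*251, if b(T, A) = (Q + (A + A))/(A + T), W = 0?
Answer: 753/4 ≈ 188.25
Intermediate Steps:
b(T, A) = (6 + 2*A)/(A + T) (b(T, A) = (6 + (A + A))/(A + T) = (6 + 2*A)/(A + T))
b(8, W)*251 = (2*(3 + 0)/(0 + 8))*251 = (2*3/8)*251 = (2*(1/8)*3)*251 = (3/4)*251 = 753/4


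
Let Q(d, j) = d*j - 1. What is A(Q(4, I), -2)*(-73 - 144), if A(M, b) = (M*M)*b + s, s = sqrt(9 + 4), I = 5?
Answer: 156674 - 217*sqrt(13) ≈ 1.5589e+5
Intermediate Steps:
s = sqrt(13) ≈ 3.6056
Q(d, j) = -1 + d*j
A(M, b) = sqrt(13) + b*M**2 (A(M, b) = (M*M)*b + sqrt(13) = M**2*b + sqrt(13) = b*M**2 + sqrt(13) = sqrt(13) + b*M**2)
A(Q(4, I), -2)*(-73 - 144) = (sqrt(13) - 2*(-1 + 4*5)**2)*(-73 - 144) = (sqrt(13) - 2*(-1 + 20)**2)*(-217) = (sqrt(13) - 2*19**2)*(-217) = (sqrt(13) - 2*361)*(-217) = (sqrt(13) - 722)*(-217) = (-722 + sqrt(13))*(-217) = 156674 - 217*sqrt(13)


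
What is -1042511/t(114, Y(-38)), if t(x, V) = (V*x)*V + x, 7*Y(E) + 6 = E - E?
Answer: -2688581/510 ≈ -5271.7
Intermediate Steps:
Y(E) = -6/7 (Y(E) = -6/7 + (E - E)/7 = -6/7 + (⅐)*0 = -6/7 + 0 = -6/7)
t(x, V) = x + x*V² (t(x, V) = x*V² + x = x + x*V²)
-1042511/t(114, Y(-38)) = -1042511*1/(114*(1 + (-6/7)²)) = -1042511*1/(114*(1 + 36/49)) = -1042511/(114*(85/49)) = -1042511/9690/49 = -1042511*49/9690 = -2688581/510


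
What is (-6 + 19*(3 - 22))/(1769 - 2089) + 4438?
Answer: 1420527/320 ≈ 4439.1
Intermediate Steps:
(-6 + 19*(3 - 22))/(1769 - 2089) + 4438 = (-6 + 19*(-19))/(-320) + 4438 = (-6 - 361)*(-1/320) + 4438 = -367*(-1/320) + 4438 = 367/320 + 4438 = 1420527/320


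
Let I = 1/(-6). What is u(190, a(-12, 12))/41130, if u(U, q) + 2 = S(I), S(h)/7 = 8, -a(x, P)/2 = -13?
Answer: 3/2285 ≈ 0.0013129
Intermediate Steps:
a(x, P) = 26 (a(x, P) = -2*(-13) = 26)
I = -⅙ ≈ -0.16667
S(h) = 56 (S(h) = 7*8 = 56)
u(U, q) = 54 (u(U, q) = -2 + 56 = 54)
u(190, a(-12, 12))/41130 = 54/41130 = 54*(1/41130) = 3/2285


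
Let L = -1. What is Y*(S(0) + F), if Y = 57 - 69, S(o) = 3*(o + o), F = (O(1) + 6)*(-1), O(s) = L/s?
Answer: 60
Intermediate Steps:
O(s) = -1/s
F = -5 (F = (-1/1 + 6)*(-1) = (-1*1 + 6)*(-1) = (-1 + 6)*(-1) = 5*(-1) = -5)
S(o) = 6*o (S(o) = 3*(2*o) = 6*o)
Y = -12
Y*(S(0) + F) = -12*(6*0 - 5) = -12*(0 - 5) = -12*(-5) = 60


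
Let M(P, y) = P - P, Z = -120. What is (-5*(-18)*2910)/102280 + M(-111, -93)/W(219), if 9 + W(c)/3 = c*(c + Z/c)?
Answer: 13095/5114 ≈ 2.5606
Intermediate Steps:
M(P, y) = 0
W(c) = -27 + 3*c*(c - 120/c) (W(c) = -27 + 3*(c*(c - 120/c)) = -27 + 3*c*(c - 120/c))
(-5*(-18)*2910)/102280 + M(-111, -93)/W(219) = (-5*(-18)*2910)/102280 + 0/(-387 + 3*219²) = (90*2910)*(1/102280) + 0/(-387 + 3*47961) = 261900*(1/102280) + 0/(-387 + 143883) = 13095/5114 + 0/143496 = 13095/5114 + 0*(1/143496) = 13095/5114 + 0 = 13095/5114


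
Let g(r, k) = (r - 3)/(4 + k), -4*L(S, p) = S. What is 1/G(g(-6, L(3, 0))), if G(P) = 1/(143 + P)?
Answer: 1823/13 ≈ 140.23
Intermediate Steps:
L(S, p) = -S/4
g(r, k) = (-3 + r)/(4 + k)
1/G(g(-6, L(3, 0))) = 1/(1/(143 + (-3 - 6)/(4 - ¼*3))) = 1/(1/(143 - 9/(4 - ¾))) = 1/(1/(143 - 9/(13/4))) = 1/(1/(143 + (4/13)*(-9))) = 1/(1/(143 - 36/13)) = 1/(1/(1823/13)) = 1/(13/1823) = 1823/13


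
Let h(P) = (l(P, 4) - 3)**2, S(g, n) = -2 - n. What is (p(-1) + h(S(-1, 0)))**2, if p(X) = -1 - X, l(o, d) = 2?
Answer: 1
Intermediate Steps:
h(P) = 1 (h(P) = (2 - 3)**2 = (-1)**2 = 1)
(p(-1) + h(S(-1, 0)))**2 = ((-1 - 1*(-1)) + 1)**2 = ((-1 + 1) + 1)**2 = (0 + 1)**2 = 1**2 = 1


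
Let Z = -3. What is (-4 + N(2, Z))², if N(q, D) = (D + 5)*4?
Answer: 16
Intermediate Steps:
N(q, D) = 20 + 4*D (N(q, D) = (5 + D)*4 = 20 + 4*D)
(-4 + N(2, Z))² = (-4 + (20 + 4*(-3)))² = (-4 + (20 - 12))² = (-4 + 8)² = 4² = 16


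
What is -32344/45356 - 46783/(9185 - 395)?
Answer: -601548377/99669810 ≈ -6.0354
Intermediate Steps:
-32344/45356 - 46783/(9185 - 395) = -32344*1/45356 - 46783/8790 = -8086/11339 - 46783*1/8790 = -8086/11339 - 46783/8790 = -601548377/99669810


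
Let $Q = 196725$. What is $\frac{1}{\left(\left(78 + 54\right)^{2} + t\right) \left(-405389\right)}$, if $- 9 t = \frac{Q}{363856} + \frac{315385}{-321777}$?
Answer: $- \frac{1053724429008}{7443001187949474809903} \approx -1.4157 \cdot 10^{-10}$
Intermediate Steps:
$t = \frac{51453144235}{1053724429008}$ ($t = - \frac{\frac{196725}{363856} + \frac{315385}{-321777}}{9} = - \frac{196725 \cdot \frac{1}{363856} + 315385 \left(- \frac{1}{321777}\right)}{9} = - \frac{\frac{196725}{363856} - \frac{315385}{321777}}{9} = \left(- \frac{1}{9}\right) \left(- \frac{51453144235}{117080492112}\right) = \frac{51453144235}{1053724429008} \approx 0.04883$)
$\frac{1}{\left(\left(78 + 54\right)^{2} + t\right) \left(-405389\right)} = \frac{1}{\left(\left(78 + 54\right)^{2} + \frac{51453144235}{1053724429008}\right) \left(-405389\right)} = \frac{1}{132^{2} + \frac{51453144235}{1053724429008}} \left(- \frac{1}{405389}\right) = \frac{1}{17424 + \frac{51453144235}{1053724429008}} \left(- \frac{1}{405389}\right) = \frac{1}{\frac{18360145904179627}{1053724429008}} \left(- \frac{1}{405389}\right) = \frac{1053724429008}{18360145904179627} \left(- \frac{1}{405389}\right) = - \frac{1053724429008}{7443001187949474809903}$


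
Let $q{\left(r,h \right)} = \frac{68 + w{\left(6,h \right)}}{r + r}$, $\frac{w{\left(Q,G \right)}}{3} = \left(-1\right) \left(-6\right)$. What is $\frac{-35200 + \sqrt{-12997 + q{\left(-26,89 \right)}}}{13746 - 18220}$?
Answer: $\frac{17600}{2237} - \frac{i \sqrt{8787090}}{116324} \approx 7.8677 - 0.025483 i$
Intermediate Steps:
$w{\left(Q,G \right)} = 18$ ($w{\left(Q,G \right)} = 3 \left(\left(-1\right) \left(-6\right)\right) = 3 \cdot 6 = 18$)
$q{\left(r,h \right)} = \frac{43}{r}$ ($q{\left(r,h \right)} = \frac{68 + 18}{r + r} = \frac{86}{2 r} = 86 \frac{1}{2 r} = \frac{43}{r}$)
$\frac{-35200 + \sqrt{-12997 + q{\left(-26,89 \right)}}}{13746 - 18220} = \frac{-35200 + \sqrt{-12997 + \frac{43}{-26}}}{13746 - 18220} = \frac{-35200 + \sqrt{-12997 + 43 \left(- \frac{1}{26}\right)}}{-4474} = \left(-35200 + \sqrt{-12997 - \frac{43}{26}}\right) \left(- \frac{1}{4474}\right) = \left(-35200 + \sqrt{- \frac{337965}{26}}\right) \left(- \frac{1}{4474}\right) = \left(-35200 + \frac{i \sqrt{8787090}}{26}\right) \left(- \frac{1}{4474}\right) = \frac{17600}{2237} - \frac{i \sqrt{8787090}}{116324}$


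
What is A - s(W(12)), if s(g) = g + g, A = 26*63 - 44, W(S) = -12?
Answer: 1618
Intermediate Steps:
A = 1594 (A = 1638 - 44 = 1594)
s(g) = 2*g
A - s(W(12)) = 1594 - 2*(-12) = 1594 - 1*(-24) = 1594 + 24 = 1618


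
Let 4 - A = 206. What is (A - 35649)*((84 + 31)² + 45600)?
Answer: -2108935075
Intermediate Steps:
A = -202 (A = 4 - 1*206 = 4 - 206 = -202)
(A - 35649)*((84 + 31)² + 45600) = (-202 - 35649)*((84 + 31)² + 45600) = -35851*(115² + 45600) = -35851*(13225 + 45600) = -35851*58825 = -2108935075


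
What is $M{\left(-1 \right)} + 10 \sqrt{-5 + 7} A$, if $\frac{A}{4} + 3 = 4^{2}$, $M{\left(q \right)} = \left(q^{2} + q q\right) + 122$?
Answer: $124 + 520 \sqrt{2} \approx 859.39$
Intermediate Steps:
$M{\left(q \right)} = 122 + 2 q^{2}$ ($M{\left(q \right)} = \left(q^{2} + q^{2}\right) + 122 = 2 q^{2} + 122 = 122 + 2 q^{2}$)
$A = 52$ ($A = -12 + 4 \cdot 4^{2} = -12 + 4 \cdot 16 = -12 + 64 = 52$)
$M{\left(-1 \right)} + 10 \sqrt{-5 + 7} A = \left(122 + 2 \left(-1\right)^{2}\right) + 10 \sqrt{-5 + 7} \cdot 52 = \left(122 + 2 \cdot 1\right) + 10 \sqrt{2} \cdot 52 = \left(122 + 2\right) + 520 \sqrt{2} = 124 + 520 \sqrt{2}$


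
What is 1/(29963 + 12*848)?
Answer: 1/40139 ≈ 2.4913e-5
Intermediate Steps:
1/(29963 + 12*848) = 1/(29963 + 10176) = 1/40139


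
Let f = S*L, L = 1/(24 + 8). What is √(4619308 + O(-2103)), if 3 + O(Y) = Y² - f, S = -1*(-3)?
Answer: √578682490/8 ≈ 3007.0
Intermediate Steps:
L = 1/32 ≈ 0.031250
S = 3
f = 3/32 (f = 3*(1/32) = 3/32 ≈ 0.093750)
O(Y) = -99/32 + Y² (O(Y) = -3 + (Y² - 1*3/32) = -3 + (Y² - 3/32) = -3 + (-3/32 + Y²) = -99/32 + Y²)
√(4619308 + O(-2103)) = √(4619308 + (-99/32 + (-2103)²)) = √(4619308 + (-99/32 + 4422609)) = √(4619308 + 141523389/32) = √(289341245/32) = √578682490/8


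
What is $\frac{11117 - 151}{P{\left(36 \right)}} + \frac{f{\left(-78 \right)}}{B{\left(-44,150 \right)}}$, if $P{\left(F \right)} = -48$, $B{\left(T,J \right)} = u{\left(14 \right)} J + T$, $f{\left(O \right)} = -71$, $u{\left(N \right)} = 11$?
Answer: $- \frac{4403701}{19272} \approx -228.5$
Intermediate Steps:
$B{\left(T,J \right)} = T + 11 J$ ($B{\left(T,J \right)} = 11 J + T = T + 11 J$)
$\frac{11117 - 151}{P{\left(36 \right)}} + \frac{f{\left(-78 \right)}}{B{\left(-44,150 \right)}} = \frac{11117 - 151}{-48} - \frac{71}{-44 + 11 \cdot 150} = 10966 \left(- \frac{1}{48}\right) - \frac{71}{-44 + 1650} = - \frac{5483}{24} - \frac{71}{1606} = - \frac{4403701}{19272}$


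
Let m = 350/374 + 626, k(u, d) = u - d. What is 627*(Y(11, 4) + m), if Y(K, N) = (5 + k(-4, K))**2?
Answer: 7748409/17 ≈ 4.5579e+5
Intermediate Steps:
m = 117237/187 (m = 350*(1/374) + 626 = 175/187 + 626 = 117237/187 ≈ 626.94)
Y(K, N) = (1 - K)**2 (Y(K, N) = (5 + (-4 - K))**2 = (1 - K)**2)
627*(Y(11, 4) + m) = 627*((-1 + 11)**2 + 117237/187) = 627*(10**2 + 117237/187) = 627*(100 + 117237/187) = 627*(135937/187) = 7748409/17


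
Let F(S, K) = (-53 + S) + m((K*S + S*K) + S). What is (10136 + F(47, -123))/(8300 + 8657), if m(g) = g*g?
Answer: 132605355/16957 ≈ 7820.1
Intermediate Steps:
m(g) = g²
F(S, K) = -53 + S + (S + 2*K*S)² (F(S, K) = (-53 + S) + ((K*S + S*K) + S)² = (-53 + S) + ((K*S + K*S) + S)² = (-53 + S) + (2*K*S + S)² = (-53 + S) + (S + 2*K*S)² = -53 + S + (S + 2*K*S)²)
(10136 + F(47, -123))/(8300 + 8657) = (10136 + (-53 + 47 + 47²*(1 + 2*(-123))²))/(8300 + 8657) = (10136 + (-53 + 47 + 2209*(1 - 246)²))/16957 = (10136 + (-53 + 47 + 2209*(-245)²))*(1/16957) = (10136 + (-53 + 47 + 2209*60025))*(1/16957) = (10136 + (-53 + 47 + 132595225))*(1/16957) = (10136 + 132595219)*(1/16957) = 132605355*(1/16957) = 132605355/16957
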